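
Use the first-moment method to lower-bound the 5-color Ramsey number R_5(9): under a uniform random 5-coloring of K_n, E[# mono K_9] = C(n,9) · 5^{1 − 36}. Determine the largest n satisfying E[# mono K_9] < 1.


We need C(n, 9) · 5^{1 − 36} < 1, i.e. C(n, 9) < 5^{36 − 1} = 2910383045673370361328125.
Check values of n near the boundary:
  n = 2168: C(2168, 9) = 2867804175977929537095120; 2867804175977929537095120 < 2910383045673370361328125? YES
  n = 2169: C(2169, 9) = 2879753360044504243499683; 2879753360044504243499683 < 2910383045673370361328125? YES
  n = 2170: C(2170, 9) = 2891746779868845075610510; 2891746779868845075610510 < 2910383045673370361328125? YES
  n = 2171: C(2171, 9) = 2903784578674959601827205; 2903784578674959601827205 < 2910383045673370361328125? YES
  n = 2172: C(2172, 9) = 2915866900084148060642020; 2915866900084148060642020 < 2910383045673370361328125? NO
The largest n with C(n, 9) < 2910383045673370361328125 is n = 2171 (where E[X] = 580756915734991920365441/582076609134674072265625 ≈ 0.99773). Hence R_5(9) > 2171, i.e. R_5(9) ≥ 2172.

Largest n = 2171; hence R_5(9) > 2171.


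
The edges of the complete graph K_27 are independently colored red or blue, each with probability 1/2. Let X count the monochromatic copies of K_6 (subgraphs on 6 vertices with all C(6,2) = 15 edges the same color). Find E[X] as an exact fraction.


Let X = Σ_S X_S over the C(27, 6) = 296010 subsets S of size 6, where X_S = 1 if the K_6 on S is monochromatic.
For a fixed S, the K_6 on S has C(6, 2) = 15 edges. P[all 15 edges red] = (1/2)^15, and likewise for blue, so P[monochromatic] = 2·(1/2)^15 = 2^{1 − 15} = 1/16384.
By linearity of expectation: E[X] = C(27, 6) · 2^{1 − 15} = 296010 · 1/16384 = 148005/8192.
Numerically: E[X] ≈ 18.0670.

E[X] = C(27,6)·2^(1−C(6,2)) = 148005/8192 ≈ 18.0670.


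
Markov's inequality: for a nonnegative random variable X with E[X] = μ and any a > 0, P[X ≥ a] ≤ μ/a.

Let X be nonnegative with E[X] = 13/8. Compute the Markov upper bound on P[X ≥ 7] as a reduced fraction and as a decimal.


μ = E[X] = 13/8, a = 7.
Markov: P[X ≥ 7] ≤ μ/a = (13/8)/7 = 13/56.
Numerically: ≈ 0.232143.
(Since a = 7 > μ = 1.625000, the bound 13/56 is < 1 and informative.)

P[X ≥ 7] ≤ 13/56 ≈ 0.232143.


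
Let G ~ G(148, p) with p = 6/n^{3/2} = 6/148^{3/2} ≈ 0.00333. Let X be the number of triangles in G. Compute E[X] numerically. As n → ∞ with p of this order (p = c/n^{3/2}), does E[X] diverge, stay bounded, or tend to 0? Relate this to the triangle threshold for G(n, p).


Number of potential triangles: C(148, 3) = 529396.
Each occurs with probability p³ ≈ (0.00333)³ ≈ 3.70063e-08.
By linearity: E[X] = C(148, 3)·p³ ≈ 529396 · 3.70063e-08 ≈ 0.020.
Since α = 3/2 > 1, p = c/n^{3/2} = o(1/n) is below the triangle threshold p ~ 1/n. Asymptotically E[X] ~ (c³/6)·n^{3(1−α)} = (6³/6)·n^{-1.5} → 0, so by Markov's inequality G has no triangles w.h.p.

E[X] ≈ 0.020; in regime p = Θ(1/n^{3/2}) E[X] tends to 0 (below the triangle threshold p ~ 1/n).


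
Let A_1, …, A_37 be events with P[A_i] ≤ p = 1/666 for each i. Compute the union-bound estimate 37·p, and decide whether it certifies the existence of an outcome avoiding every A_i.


Union bound: P[∪_{i=1}^{37} A_i] ≤ Σ_i P[A_i] ≤ 37·p = 37·(1/666) = 1/18.
Numerically: 1/18 ≈ 0.0556.
Is 1/18 < 1? YES.
Since P[∪ A_i] ≤ 1/18 < 1, the complement has P[∩ A_i^c] ≥ 1 − 1/18 = 17/18 > 0, so some outcome avoids every A_i.

37·p = 1/18 ≈ 0.0556; existence CERTIFIED by the union bound.


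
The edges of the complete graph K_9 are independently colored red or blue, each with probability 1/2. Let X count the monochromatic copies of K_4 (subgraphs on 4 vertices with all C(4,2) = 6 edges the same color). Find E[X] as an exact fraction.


Let X = Σ_S X_S over the C(9, 4) = 126 subsets S of size 4, where X_S = 1 if the K_4 on S is monochromatic.
For a fixed S, the K_4 on S has C(4, 2) = 6 edges. P[all 6 edges red] = (1/2)^6, and likewise for blue, so P[monochromatic] = 2·(1/2)^6 = 2^{1 − 6} = 1/32.
By linearity: E[X] = C(9, 4) · 2^{1 − 6} = 126 · 1/32 = 63/16.
Numerically: E[X] ≈ 3.93750.

E[X] = C(9,4)·2^(1−C(4,2)) = 63/16 ≈ 3.93750.


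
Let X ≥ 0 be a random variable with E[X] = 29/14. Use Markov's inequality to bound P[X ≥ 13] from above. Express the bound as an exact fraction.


μ = E[X] = 29/14, a = 13.
Markov: P[X ≥ 13] ≤ μ/a = (29/14)/13 = 29/182.
Numerically: ≈ 0.1593.
(Since a = 13 > μ = 2.0714, the bound 29/182 is < 1 and informative.)

P[X ≥ 13] ≤ 29/182 ≈ 0.1593.


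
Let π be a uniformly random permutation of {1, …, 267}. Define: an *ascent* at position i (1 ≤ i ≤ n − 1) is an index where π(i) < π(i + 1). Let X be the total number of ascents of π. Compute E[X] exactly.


Write X = Σ X_I over i = 1, …, 266, with X_I the indicator of one ascent.
There are 266 indicators.
For each fixed i, the pair (π(i), π(i+1)) is a uniformly random ordered pair of distinct values from {1, …, 267}; by symmetry P[π(i) < π(i+1)] = 1/2.
By linearity: E[X] = 266 · (1/2) = (267 − 1) · (1/2) = 133 ≈ 133.000.

E[X] = 133 = 133.000.


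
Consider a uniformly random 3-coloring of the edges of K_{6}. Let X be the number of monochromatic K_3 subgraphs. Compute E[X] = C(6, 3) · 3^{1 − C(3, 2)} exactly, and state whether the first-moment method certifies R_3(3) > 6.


E[X] = C(6, 3) · 3^{1 − 3} = 20 · 3^{−2} = 20/9.
As a reduced fraction: E[X] = 20/9 ≈ 2.222222.
Is E[X] < 1? NO.
Since E[X] ≥ 1, the first-moment bound is inconclusive at n = 6; it does NOT by itself certify R_3(3) > 6.

E[X] = 20/9 ≈ 2.222222; E[X] ≥ 1; first-moment method inconclusive here.


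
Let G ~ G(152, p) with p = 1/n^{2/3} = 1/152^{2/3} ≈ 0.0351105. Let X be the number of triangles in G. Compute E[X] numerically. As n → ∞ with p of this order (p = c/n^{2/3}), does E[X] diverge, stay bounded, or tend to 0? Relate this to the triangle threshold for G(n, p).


Number of potential triangles: C(152, 3) = 573800.
Each occurs with probability p³ ≈ (0.0351105)³ ≈ 4.32825485e-05.
By linearity: E[X] = C(152, 3)·p³ ≈ 573800 · 4.32825485e-05 ≈ 24.835526.
Since α = 2/3 < 1, p = c/n^{2/3} ≫ 1/n is above the triangle threshold p ~ 1/n. Asymptotically E[X] ~ (c³/6)·n^{3(1−α)} = (1³/6)·n^{1} → ∞; triangles are abundant w.h.p.

E[X] ≈ 24.835526; in regime p = Θ(1/n^{2/3}) E[X] diverges (above the triangle threshold p ~ 1/n).


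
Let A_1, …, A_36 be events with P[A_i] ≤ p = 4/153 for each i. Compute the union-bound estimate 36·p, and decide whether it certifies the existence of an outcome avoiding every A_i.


Union bound: P[∪_{i=1}^{36} A_i] ≤ Σ_i P[A_i] ≤ 36·p = 36·(4/153) = 16/17.
Numerically: 16/17 ≈ 0.9412.
Is 16/17 < 1? YES.
Since P[∪ A_i] ≤ 16/17 < 1, the complement has P[∩ A_i^c] ≥ 1 − 16/17 = 1/17 > 0, so some outcome avoids every A_i.

36·p = 16/17 ≈ 0.9412; existence CERTIFIED by the union bound.


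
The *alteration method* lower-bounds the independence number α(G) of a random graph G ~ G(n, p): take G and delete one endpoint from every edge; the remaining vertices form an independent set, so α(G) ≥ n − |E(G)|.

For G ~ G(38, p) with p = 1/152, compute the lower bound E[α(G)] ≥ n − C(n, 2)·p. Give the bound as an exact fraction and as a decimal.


E[|E(G)|] = C(38, 2)·p = 703 · (1/152) = 37/8.
E[α(G)] ≥ n − E[|E(G)|] = 38 − 37/8 = 267/8.
Numerically: ≈ 33.37500.
(This is only a lower bound; the true E[α(G)] may be larger.)

E[α(G)] ≥ 267/8 ≈ 33.37500.


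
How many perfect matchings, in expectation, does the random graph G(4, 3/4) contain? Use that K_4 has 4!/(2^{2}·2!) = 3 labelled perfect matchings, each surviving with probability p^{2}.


K_4 has 4!/(2^{2}·2!) = 3 labelled perfect matchings.
For each such perfect matching H, let X_H = 1 if all 2 edges of H are present in G. Then P[X_H = 1] = p^{2} = (3/4)^{2} = 9/16.
By linearity of expectation: E[X] = Σ_H E[X_H] = 3 · p^{2} = 3 · 9/16 = 27/16.
Numerically: E[X] ≈ 1.6875.

E[X] = 3 · (3/4)^{2} = 27/16 ≈ 1.6875.


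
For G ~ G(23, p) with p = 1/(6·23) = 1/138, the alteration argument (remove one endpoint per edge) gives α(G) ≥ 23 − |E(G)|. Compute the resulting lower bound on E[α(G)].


E[|E(G)|] = C(23, 2)·p = 253 · (1/138) = 11/6.
E[α(G)] ≥ n − E[|E(G)|] = 23 − 11/6 = 127/6.
Numerically: ≈ 21.167.
(This is only a lower bound; the true E[α(G)] may be larger.)

E[α(G)] ≥ 127/6 ≈ 21.167.


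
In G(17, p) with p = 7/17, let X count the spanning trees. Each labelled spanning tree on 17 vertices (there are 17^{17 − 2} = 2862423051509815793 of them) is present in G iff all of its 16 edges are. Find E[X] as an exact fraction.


K_17 has 17^{17 − 2} = 2862423051509815793 labelled spanning trees.
For each such spanning tree H, let X_H = 1 if all 16 edges of H are present in G. Then P[X_H = 1] = p^{16} = (7/17)^{16} = 33232930569601/48661191875666868481.
By linearity: E[X] = Σ_H E[X_H] = 2862423051509815793 · p^{16} = 2862423051509815793 · 33232930569601/48661191875666868481 = 33232930569601/17.
Numerically: E[X] ≈ 1.9549e+12.

E[X] = 2862423051509815793 · (7/17)^{16} = 33232930569601/17 ≈ 1.9549e+12.


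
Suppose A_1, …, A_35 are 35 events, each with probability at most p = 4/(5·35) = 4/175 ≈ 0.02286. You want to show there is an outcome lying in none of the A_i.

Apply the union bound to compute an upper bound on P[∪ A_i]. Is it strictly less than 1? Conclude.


Union bound: P[∪_{i=1}^{35} A_i] ≤ Σ_i P[A_i] ≤ 35·p = 35·(4/175) = 4/5.
Numerically: 4/5 ≈ 0.80000.
Is 4/5 < 1? YES.
Since P[∪ A_i] ≤ 4/5 < 1, the complement has P[∩ A_i^c] ≥ 1 − 4/5 = 1/5 > 0, so some outcome avoids every A_i.

35·p = 4/5 ≈ 0.80000; existence CERTIFIED by the union bound.


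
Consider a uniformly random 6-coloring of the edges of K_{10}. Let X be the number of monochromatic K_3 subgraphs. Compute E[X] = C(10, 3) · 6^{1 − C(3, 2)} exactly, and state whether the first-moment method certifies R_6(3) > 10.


E[X] = C(10, 3) · 6^{1 − 3} = 120 · 6^{−2} = 120/36.
As a reduced fraction: E[X] = 10/3 ≈ 3.333.
Is E[X] < 1? NO.
Since E[X] ≥ 1, the first-moment bound is inconclusive at n = 10; it does NOT by itself certify R_6(3) > 10.

E[X] = 10/3 ≈ 3.333; E[X] ≥ 1; first-moment method inconclusive here.


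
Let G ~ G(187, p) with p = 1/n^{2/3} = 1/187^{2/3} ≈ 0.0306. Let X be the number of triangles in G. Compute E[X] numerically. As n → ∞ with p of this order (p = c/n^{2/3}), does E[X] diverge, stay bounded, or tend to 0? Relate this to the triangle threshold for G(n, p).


Number of potential triangles: C(187, 3) = 1072445.
Each occurs with probability p³ ≈ (0.0306)³ ≈ 2.85968e-05.
By linearity: E[X] = C(187, 3)·p³ ≈ 1072445 · 2.85968e-05 ≈ 30.668.
Since α = 2/3 < 1, p = c/n^{2/3} ≫ 1/n is above the triangle threshold p ~ 1/n. Asymptotically E[X] ~ (c³/6)·n^{3(1−α)} = (1³/6)·n^{1} → ∞; triangles are abundant w.h.p.

E[X] ≈ 30.668; in regime p = Θ(1/n^{2/3}) E[X] diverges (above the triangle threshold p ~ 1/n).


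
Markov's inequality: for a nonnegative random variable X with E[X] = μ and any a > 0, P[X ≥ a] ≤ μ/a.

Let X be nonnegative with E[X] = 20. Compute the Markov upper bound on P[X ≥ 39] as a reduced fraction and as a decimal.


μ = E[X] = 20, a = 39.
Markov: P[X ≥ 39] ≤ μ/a = (20)/39 = 20/39.
Numerically: ≈ 0.5128.
(Since a = 39 > μ = 20.0000, the bound 20/39 is < 1 and informative.)

P[X ≥ 39] ≤ 20/39 ≈ 0.5128.


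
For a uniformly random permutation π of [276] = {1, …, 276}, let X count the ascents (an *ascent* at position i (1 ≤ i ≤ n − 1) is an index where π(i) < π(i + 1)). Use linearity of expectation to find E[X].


Write X = Σ X_I over i = 1, …, 275, with X_I the indicator of one ascent.
There are 275 indicators.
For each fixed i, the pair (π(i), π(i+1)) is a uniformly random ordered pair of distinct values from {1, …, 276}; by symmetry P[π(i) < π(i+1)] = 1/2.
By linearity: E[X] = 275 · (1/2) = (276 − 1) · (1/2) = 275/2 ≈ 137.5000.

E[X] = 275/2 = 137.5000.


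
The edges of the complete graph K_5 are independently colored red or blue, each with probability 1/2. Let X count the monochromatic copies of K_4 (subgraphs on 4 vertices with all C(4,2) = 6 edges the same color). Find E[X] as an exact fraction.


Let X = Σ_S X_S over the C(5, 4) = 5 subsets S of size 4, where X_S = 1 if the K_4 on S is monochromatic.
For a fixed S, the K_4 on S has C(4, 2) = 6 edges. P[all 6 edges red] = (1/2)^6, and likewise for blue, so P[monochromatic] = 2·(1/2)^6 = 2^{1 − 6} = 1/32.
By linearity of expectation: E[X] = C(5, 4) · 2^{1 − 6} = 5 · 1/32 = 5/32.
Numerically: E[X] ≈ 0.156250.

E[X] = C(5,4)·2^(1−C(4,2)) = 5/32 ≈ 0.156250.


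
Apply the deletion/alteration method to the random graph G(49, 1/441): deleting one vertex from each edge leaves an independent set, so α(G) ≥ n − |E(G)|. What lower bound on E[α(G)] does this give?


E[|E(G)|] = C(49, 2)·p = 1176 · (1/441) = 8/3.
E[α(G)] ≥ n − E[|E(G)|] = 49 − 8/3 = 139/3.
Numerically: ≈ 46.33333.
(This is only a lower bound; the true E[α(G)] may be larger.)

E[α(G)] ≥ 139/3 ≈ 46.33333.


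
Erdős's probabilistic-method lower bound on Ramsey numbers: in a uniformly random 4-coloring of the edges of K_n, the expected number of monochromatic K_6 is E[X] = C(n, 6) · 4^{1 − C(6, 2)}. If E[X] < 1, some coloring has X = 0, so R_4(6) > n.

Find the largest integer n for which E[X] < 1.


We need C(n, 6) · 4^{1 − 15} < 1, i.e. C(n, 6) < 4^{15 − 1} = 268435456.
Check values of n near the boundary:
  n = 75: C(75, 6) = 201359550; 201359550 < 268435456? YES
  n = 76: C(76, 6) = 218618940; 218618940 < 268435456? YES
  n = 77: C(77, 6) = 237093780; 237093780 < 268435456? YES
  n = 78: C(78, 6) = 256851595; 256851595 < 268435456? YES
  n = 79: C(79, 6) = 277962685; 277962685 < 268435456? NO
  n = 80: C(80, 6) = 300500200; 300500200 < 268435456? NO
  n = 81: C(81, 6) = 324540216; 324540216 < 268435456? NO
The largest n with C(n, 6) < 268435456 is n = 78 (where E[X] = 256851595/268435456 ≈ 0.9568). Hence R_4(6) > 78, i.e. R_4(6) ≥ 79.

Largest n = 78; hence R_4(6) > 78.


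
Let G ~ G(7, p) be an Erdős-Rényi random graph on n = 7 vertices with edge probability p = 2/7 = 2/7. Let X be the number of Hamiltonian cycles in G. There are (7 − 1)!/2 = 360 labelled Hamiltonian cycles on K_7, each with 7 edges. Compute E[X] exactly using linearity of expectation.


K_7 has (7 − 1)!/2 = 360 labelled Hamiltonian cycles.
For each such Hamiltonian cycle H, let X_H = 1 if all 7 edges of H are present in G. Then P[X_H = 1] = p^{7} = (2/7)^{7} = 128/823543.
Summing the indicators: E[X] = Σ_H E[X_H] = 360 · p^{7} = 360 · 128/823543 = 46080/823543.
Numerically: E[X] ≈ 0.05595.

E[X] = 360 · (2/7)^{7} = 46080/823543 ≈ 0.05595.


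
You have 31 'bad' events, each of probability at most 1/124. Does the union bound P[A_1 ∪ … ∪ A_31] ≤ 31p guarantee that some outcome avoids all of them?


Union bound: P[∪_{i=1}^{31} A_i] ≤ Σ_i P[A_i] ≤ 31·p = 31·(1/124) = 1/4.
Numerically: 1/4 ≈ 0.25000.
Is 1/4 < 1? YES.
Since P[∪ A_i] ≤ 1/4 < 1, the complement has P[∩ A_i^c] ≥ 1 − 1/4 = 3/4 > 0, so some outcome avoids every A_i.

31·p = 1/4 ≈ 0.25000; existence CERTIFIED by the union bound.


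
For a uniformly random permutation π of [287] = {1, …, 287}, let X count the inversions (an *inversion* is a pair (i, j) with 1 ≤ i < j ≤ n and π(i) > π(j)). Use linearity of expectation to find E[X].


Write X = Σ X_I over the C(287, 2) = 41041 pairs i < j, with X_I the indicator of one inversion.
There are 41041 indicators.
For each fixed pair i < j, the values π(i) and π(j) are two distinct elements of {1, …, 287} in uniformly random order; by symmetry P[π(i) > π(j)] = 1/2.
By linearity: E[X] = 41041 · (1/2) = C(287, 2) · (1/2) = 41041/2 = 41041/2 ≈ 20520.500.

E[X] = 41041/2 = 20520.500.


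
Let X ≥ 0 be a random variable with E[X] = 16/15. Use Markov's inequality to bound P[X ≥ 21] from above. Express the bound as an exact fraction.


μ = E[X] = 16/15, a = 21.
Markov: P[X ≥ 21] ≤ μ/a = (16/15)/21 = 16/315.
Numerically: ≈ 0.0508.
(Since a = 21 > μ = 1.0667, the bound 16/315 is < 1 and informative.)

P[X ≥ 21] ≤ 16/315 ≈ 0.0508.


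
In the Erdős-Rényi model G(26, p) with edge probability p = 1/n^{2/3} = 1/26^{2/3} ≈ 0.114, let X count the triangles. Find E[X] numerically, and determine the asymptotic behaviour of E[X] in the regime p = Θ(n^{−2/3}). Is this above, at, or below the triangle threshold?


Number of potential triangles: C(26, 3) = 2600.
Each occurs with probability p³ ≈ (0.114)³ ≈ 1.47929e-03.
By linearity: E[X] = C(26, 3)·p³ ≈ 2600 · 1.47929e-03 ≈ 3.846.
Since α = 2/3 < 1, p = c/n^{2/3} ≫ 1/n is above the triangle threshold p ~ 1/n. Asymptotically E[X] ~ (c³/6)·n^{3(1−α)} = (1³/6)·n^{1} → ∞; triangles are abundant w.h.p.

E[X] ≈ 3.846; in regime p = Θ(1/n^{2/3}) E[X] diverges (above the triangle threshold p ~ 1/n).


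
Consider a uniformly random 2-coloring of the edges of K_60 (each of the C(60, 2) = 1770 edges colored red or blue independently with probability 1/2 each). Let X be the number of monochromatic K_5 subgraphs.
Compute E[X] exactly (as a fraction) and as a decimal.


Let X = Σ_S X_S over the C(60, 5) = 5461512 subsets S of size 5, where X_S = 1 if the K_5 on S is monochromatic.
For a fixed S, the K_5 on S has C(5, 2) = 10 edges. P[all 10 edges red] = (1/2)^10, and likewise for blue, so P[monochromatic] = 2·(1/2)^10 = 2^{1 − 10} = 1/512.
By linearity of expectation: E[X] = C(60, 5) · 2^{1 − 10} = 5461512 · 1/512 = 682689/64.
Numerically: E[X] ≈ 10667.0156.

E[X] = C(60,5)·2^(1−C(5,2)) = 682689/64 ≈ 10667.0156.


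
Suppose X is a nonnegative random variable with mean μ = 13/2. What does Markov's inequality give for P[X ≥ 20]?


μ = E[X] = 13/2, a = 20.
Markov: P[X ≥ 20] ≤ μ/a = (13/2)/20 = 13/40.
Numerically: ≈ 0.32500.
(Since a = 20 > μ = 6.50000, the bound 13/40 is < 1 and informative.)

P[X ≥ 20] ≤ 13/40 ≈ 0.32500.


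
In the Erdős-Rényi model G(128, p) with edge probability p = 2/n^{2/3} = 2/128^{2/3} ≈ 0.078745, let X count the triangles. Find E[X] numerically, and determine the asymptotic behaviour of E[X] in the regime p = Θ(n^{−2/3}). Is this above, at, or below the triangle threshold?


Number of potential triangles: C(128, 3) = 341376.
Each occurs with probability p³ ≈ (0.078745)³ ≈ 4.8828125e-04.
By linearity: E[X] = C(128, 3)·p³ ≈ 341376 · 4.8828125e-04 ≈ 166.68750.
Since α = 2/3 < 1, p = c/n^{2/3} ≫ 1/n is above the triangle threshold p ~ 1/n. Asymptotically E[X] ~ (c³/6)·n^{3(1−α)} = (2³/6)·n^{1} → ∞; triangles are abundant w.h.p.

E[X] ≈ 166.68750; in regime p = Θ(1/n^{2/3}) E[X] diverges (above the triangle threshold p ~ 1/n).


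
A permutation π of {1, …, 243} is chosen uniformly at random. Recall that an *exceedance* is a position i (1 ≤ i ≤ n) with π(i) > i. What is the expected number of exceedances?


Write X = Σ_{i=1}^{243} X_i, where X_i = 1_{π(i) > i}.
For each fixed i, π(i) is uniform over {1, …, 243} (marginal of a uniform permutation), so P[π(i) > i] = (n − i)/n. Summing: Σ_{i=1}^{243} (n − i)/n = (0 + 1 + … + 242)/243 = 243(243 − 1)/(2·243) = (243 − 1)/2.
Hence E[X] = Σ_{i=1}^{243} (243 − i)/243 = 121 ≈ 121.0000.

E[X] = 121 = 121.0000.


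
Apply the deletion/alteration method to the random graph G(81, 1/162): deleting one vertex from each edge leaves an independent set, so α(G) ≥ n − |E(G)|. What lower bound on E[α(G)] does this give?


E[|E(G)|] = C(81, 2)·p = 3240 · (1/162) = 20.
E[α(G)] ≥ n − E[|E(G)|] = 81 − 20 = 61.
Numerically: ≈ 61.000000.
(This is only a lower bound; the true E[α(G)] may be larger.)

E[α(G)] ≥ 61 ≈ 61.000000.


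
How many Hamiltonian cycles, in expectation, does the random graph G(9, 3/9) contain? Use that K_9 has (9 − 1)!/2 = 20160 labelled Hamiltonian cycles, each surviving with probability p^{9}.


K_9 has (9 − 1)!/2 = 20160 labelled Hamiltonian cycles.
For each such Hamiltonian cycle H, let X_H = 1 if all 9 edges of H are present in G. Then P[X_H = 1] = p^{9} = (1/3)^{9} = 1/19683.
By linearity: E[X] = Σ_H E[X_H] = 20160 · p^{9} = 20160 · 1/19683 = 2240/2187.
Numerically: E[X] ≈ 1.02423.

E[X] = 20160 · (1/3)^{9} = 2240/2187 ≈ 1.02423.


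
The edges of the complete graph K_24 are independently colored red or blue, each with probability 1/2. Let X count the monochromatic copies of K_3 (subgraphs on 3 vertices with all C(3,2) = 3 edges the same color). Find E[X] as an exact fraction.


Let X = Σ_S X_S over the C(24, 3) = 2024 subsets S of size 3, where X_S = 1 if the K_3 on S is monochromatic.
For a fixed S, the K_3 on S has C(3, 2) = 3 edges. P[all 3 edges red] = (1/2)^3, and likewise for blue, so P[monochromatic] = 2·(1/2)^3 = 2^{1 − 3} = 1/4.
Summing: E[X] = C(24, 3) · 2^{1 − 3} = 2024 · 1/4 = 506.
Numerically: E[X] ≈ 506.000000.

E[X] = C(24,3)·2^(1−C(3,2)) = 506 ≈ 506.000000.


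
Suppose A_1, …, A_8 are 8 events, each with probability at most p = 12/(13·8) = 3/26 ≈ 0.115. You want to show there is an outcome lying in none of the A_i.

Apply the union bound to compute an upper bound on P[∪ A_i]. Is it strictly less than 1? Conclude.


Union bound: P[∪_{i=1}^{8} A_i] ≤ Σ_i P[A_i] ≤ 8·p = 8·(3/26) = 12/13.
Numerically: 12/13 ≈ 0.923.
Is 12/13 < 1? YES.
Since P[∪ A_i] ≤ 12/13 < 1, the complement has P[∩ A_i^c] ≥ 1 − 12/13 = 1/13 > 0, so some outcome avoids every A_i.

8·p = 12/13 ≈ 0.923; existence CERTIFIED by the union bound.


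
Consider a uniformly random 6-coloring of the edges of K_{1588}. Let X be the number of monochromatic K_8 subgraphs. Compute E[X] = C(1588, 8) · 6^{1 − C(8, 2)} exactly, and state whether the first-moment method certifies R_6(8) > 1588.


E[X] = C(1588, 8) · 6^{1 − 28} = 985402800396653769702 · 6^{−27} = 985402800396653769702/1023490369077469249536.
As a reduced fraction: E[X] = 54744600022036320539/56860576059859402752 ≈ 0.96279.
Is E[X] < 1? YES.
Since E[X] < 1, there exists a 6-coloring of K_{1588} with no monochromatic K_8; hence R_6(8) > 1588.

E[X] = 54744600022036320539/56860576059859402752 ≈ 0.96279; E[X] < 1, so R_6(8) > 1588.


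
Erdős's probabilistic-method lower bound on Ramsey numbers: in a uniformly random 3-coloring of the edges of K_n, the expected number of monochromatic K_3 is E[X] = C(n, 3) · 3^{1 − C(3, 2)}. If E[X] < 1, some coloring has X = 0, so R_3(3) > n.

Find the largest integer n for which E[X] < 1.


We need C(n, 3) · 3^{1 − 3} < 1, i.e. C(n, 3) < 3^{3 − 1} = 9.
Check values of n near the boundary:
  n = 3: C(3, 3) = 1; 1 < 9? YES
  n = 4: C(4, 3) = 4; 4 < 9? YES
  n = 5: C(5, 3) = 10; 10 < 9? NO
  n = 6: C(6, 3) = 20; 20 < 9? NO
The largest n with C(n, 3) < 9 is n = 4 (where E[X] = 4/9 ≈ 0.44444). Hence R_3(3) > 4, i.e. R_3(3) ≥ 5.

Largest n = 4; hence R_3(3) > 4.


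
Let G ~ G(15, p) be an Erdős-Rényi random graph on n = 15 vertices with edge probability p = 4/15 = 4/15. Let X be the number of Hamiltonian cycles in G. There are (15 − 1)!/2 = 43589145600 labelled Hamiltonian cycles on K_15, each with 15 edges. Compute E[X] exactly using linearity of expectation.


K_15 has (15 − 1)!/2 = 43589145600 labelled Hamiltonian cycles.
For each such Hamiltonian cycle H, let X_H = 1 if all 15 edges of H are present in G. Then P[X_H = 1] = p^{15} = (4/15)^{15} = 1073741824/437893890380859375.
By linearity: E[X] = Σ_H E[X_H] = 43589145600 · p^{15} = 43589145600 · 1073741824/437893890380859375 = 7704277975826432/72081298828125.
Numerically: E[X] ≈ 106.883.

E[X] = 43589145600 · (4/15)^{15} = 7704277975826432/72081298828125 ≈ 106.883.


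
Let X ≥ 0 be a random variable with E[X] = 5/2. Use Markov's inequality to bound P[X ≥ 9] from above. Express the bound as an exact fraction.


μ = E[X] = 5/2, a = 9.
Markov: P[X ≥ 9] ≤ μ/a = (5/2)/9 = 5/18.
Numerically: ≈ 0.278.
(Since a = 9 > μ = 2.500, the bound 5/18 is < 1 and informative.)

P[X ≥ 9] ≤ 5/18 ≈ 0.278.


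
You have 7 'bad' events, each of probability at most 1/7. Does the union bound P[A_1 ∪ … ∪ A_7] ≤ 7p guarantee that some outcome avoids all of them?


Union bound: P[∪_{i=1}^{7} A_i] ≤ Σ_i P[A_i] ≤ 7·p = 7·(1/7) = 1.
Numerically: 1 ≈ 1.00000.
Is 1 < 1? NO.
Since the bound 1 is ≥ 1, the union bound is uninformative here; it does NOT by itself certify existence.

7·p = 1 ≈ 1.00000; existence NOT certified by the union bound.


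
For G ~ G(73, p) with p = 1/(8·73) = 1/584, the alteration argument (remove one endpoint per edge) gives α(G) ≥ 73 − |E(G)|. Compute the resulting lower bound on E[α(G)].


E[|E(G)|] = C(73, 2)·p = 2628 · (1/584) = 9/2.
E[α(G)] ≥ n − E[|E(G)|] = 73 − 9/2 = 137/2.
Numerically: ≈ 68.500000.
(This is only a lower bound; the true E[α(G)] may be larger.)

E[α(G)] ≥ 137/2 ≈ 68.500000.


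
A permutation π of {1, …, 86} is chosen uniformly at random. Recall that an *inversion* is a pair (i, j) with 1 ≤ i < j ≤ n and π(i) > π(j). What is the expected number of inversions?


Write X = Σ X_I over the C(86, 2) = 3655 pairs i < j, with X_I the indicator of one inversion.
There are 3655 indicators.
For each fixed pair i < j, the values π(i) and π(j) are two distinct elements of {1, …, 86} in uniformly random order; by symmetry P[π(i) > π(j)] = 1/2.
By linearity: E[X] = 3655 · (1/2) = C(86, 2) · (1/2) = 3655/2 = 3655/2 ≈ 1827.50000.

E[X] = 3655/2 = 1827.50000.


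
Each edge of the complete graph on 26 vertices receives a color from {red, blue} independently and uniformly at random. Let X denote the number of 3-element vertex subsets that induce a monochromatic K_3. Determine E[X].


Let X = Σ_S X_S over the C(26, 3) = 2600 subsets S of size 3, where X_S = 1 if the K_3 on S is monochromatic.
For a fixed S, the K_3 on S has C(3, 2) = 3 edges. P[all 3 edges red] = (1/2)^3, and likewise for blue, so P[monochromatic] = 2·(1/2)^3 = 2^{1 − 3} = 1/4.
By linearity of expectation: E[X] = C(26, 3) · 2^{1 − 3} = 2600 · 1/4 = 650.
Numerically: E[X] ≈ 650.000000.

E[X] = C(26,3)·2^(1−C(3,2)) = 650 ≈ 650.000000.


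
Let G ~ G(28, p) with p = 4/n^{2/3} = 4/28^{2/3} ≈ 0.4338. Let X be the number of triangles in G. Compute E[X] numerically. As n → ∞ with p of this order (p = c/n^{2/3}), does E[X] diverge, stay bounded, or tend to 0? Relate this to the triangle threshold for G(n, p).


Number of potential triangles: C(28, 3) = 3276.
Each occurs with probability p³ ≈ (0.4338)³ ≈ 8.163265e-02.
By linearity: E[X] = C(28, 3)·p³ ≈ 3276 · 8.163265e-02 ≈ 267.4286.
Since α = 2/3 < 1, p = c/n^{2/3} ≫ 1/n is above the triangle threshold p ~ 1/n. Asymptotically E[X] ~ (c³/6)·n^{3(1−α)} = (4³/6)·n^{1} → ∞; triangles are abundant w.h.p.

E[X] ≈ 267.4286; in regime p = Θ(1/n^{2/3}) E[X] diverges (above the triangle threshold p ~ 1/n).


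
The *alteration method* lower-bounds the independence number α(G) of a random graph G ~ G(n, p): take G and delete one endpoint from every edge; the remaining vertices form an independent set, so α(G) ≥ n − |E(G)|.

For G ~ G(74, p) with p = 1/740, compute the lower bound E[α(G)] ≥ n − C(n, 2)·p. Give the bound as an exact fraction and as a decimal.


E[|E(G)|] = C(74, 2)·p = 2701 · (1/740) = 73/20.
E[α(G)] ≥ n − E[|E(G)|] = 74 − 73/20 = 1407/20.
Numerically: ≈ 70.350000.
(This is only a lower bound; the true E[α(G)] may be larger.)

E[α(G)] ≥ 1407/20 ≈ 70.350000.


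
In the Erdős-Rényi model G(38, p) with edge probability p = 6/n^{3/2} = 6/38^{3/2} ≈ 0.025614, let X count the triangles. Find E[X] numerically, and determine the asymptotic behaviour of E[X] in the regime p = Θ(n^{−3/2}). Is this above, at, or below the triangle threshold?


Number of potential triangles: C(38, 3) = 8436.
Each occurs with probability p³ ≈ (0.025614)³ ≈ 1.6804576e-05.
By linearity: E[X] = C(38, 3)·p³ ≈ 8436 · 1.6804576e-05 ≈ 0.14176.
Since α = 3/2 > 1, p = c/n^{3/2} = o(1/n) is below the triangle threshold p ~ 1/n. Asymptotically E[X] ~ (c³/6)·n^{3(1−α)} = (6³/6)·n^{-1.5} → 0, so by Markov's inequality G has no triangles w.h.p.

E[X] ≈ 0.14176; in regime p = Θ(1/n^{3/2}) E[X] tends to 0 (below the triangle threshold p ~ 1/n).


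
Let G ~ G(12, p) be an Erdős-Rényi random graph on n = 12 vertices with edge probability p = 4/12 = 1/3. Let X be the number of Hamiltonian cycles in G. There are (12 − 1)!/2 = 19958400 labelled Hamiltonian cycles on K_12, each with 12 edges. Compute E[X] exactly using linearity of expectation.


K_12 has (12 − 1)!/2 = 19958400 labelled Hamiltonian cycles.
For each such Hamiltonian cycle H, let X_H = 1 if all 12 edges of H are present in G. Then P[X_H = 1] = p^{12} = (1/3)^{12} = 1/531441.
By linearity: E[X] = Σ_H E[X_H] = 19958400 · p^{12} = 19958400 · 1/531441 = 246400/6561.
Numerically: E[X] ≈ 37.5553.

E[X] = 19958400 · (1/3)^{12} = 246400/6561 ≈ 37.5553.


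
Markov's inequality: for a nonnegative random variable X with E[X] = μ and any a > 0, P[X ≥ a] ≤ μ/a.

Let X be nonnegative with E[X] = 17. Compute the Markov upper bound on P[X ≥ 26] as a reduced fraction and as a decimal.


μ = E[X] = 17, a = 26.
Markov: P[X ≥ 26] ≤ μ/a = (17)/26 = 17/26.
Numerically: ≈ 0.65385.
(Since a = 26 > μ = 17.00000, the bound 17/26 is < 1 and informative.)

P[X ≥ 26] ≤ 17/26 ≈ 0.65385.


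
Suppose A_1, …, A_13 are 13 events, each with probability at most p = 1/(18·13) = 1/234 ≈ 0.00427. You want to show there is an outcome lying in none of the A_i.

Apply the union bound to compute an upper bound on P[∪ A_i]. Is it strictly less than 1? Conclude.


Union bound: P[∪_{i=1}^{13} A_i] ≤ Σ_i P[A_i] ≤ 13·p = 13·(1/234) = 1/18.
Numerically: 1/18 ≈ 0.05556.
Is 1/18 < 1? YES.
Since P[∪ A_i] ≤ 1/18 < 1, the complement has P[∩ A_i^c] ≥ 1 − 1/18 = 17/18 > 0, so some outcome avoids every A_i.

13·p = 1/18 ≈ 0.05556; existence CERTIFIED by the union bound.


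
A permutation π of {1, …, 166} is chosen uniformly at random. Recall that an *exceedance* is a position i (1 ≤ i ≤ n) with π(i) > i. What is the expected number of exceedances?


Write X = Σ_{i=1}^{166} X_i, where X_i = 1_{π(i) > i}.
For each fixed i, π(i) is uniform over {1, …, 166} (marginal of a uniform permutation), so P[π(i) > i] = (n − i)/n. Summing: Σ_{i=1}^{166} (n − i)/n = (0 + 1 + … + 165)/166 = 166(166 − 1)/(2·166) = (166 − 1)/2.
Hence E[X] = Σ_{i=1}^{166} (166 − i)/166 = 165/2 ≈ 82.500000.

E[X] = 165/2 = 82.500000.


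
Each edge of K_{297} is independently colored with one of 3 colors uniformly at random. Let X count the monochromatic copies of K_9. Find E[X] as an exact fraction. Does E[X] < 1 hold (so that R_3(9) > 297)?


E[X] = C(297, 9) · 3^{1 − 36} = 43842345008337645 · 3^{−35} = 43842345008337645/50031545098999707.
As a reduced fraction: E[X] = 14614115002779215/16677181699666569 ≈ 0.87629.
Is E[X] < 1? YES.
Since E[X] < 1, there exists a 3-coloring of K_{297} with no monochromatic K_9; hence R_3(9) > 297.

E[X] = 14614115002779215/16677181699666569 ≈ 0.87629; E[X] < 1, so R_3(9) > 297.


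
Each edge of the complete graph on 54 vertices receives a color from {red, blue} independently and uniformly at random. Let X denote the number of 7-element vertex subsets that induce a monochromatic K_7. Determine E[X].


Let X = Σ_S X_S over the C(54, 7) = 177100560 subsets S of size 7, where X_S = 1 if the K_7 on S is monochromatic.
For a fixed S, the K_7 on S has C(7, 2) = 21 edges. P[all 21 edges red] = (1/2)^21, and likewise for blue, so P[monochromatic] = 2·(1/2)^21 = 2^{1 − 21} = 1/1048576.
By linearity of expectation: E[X] = C(54, 7) · 2^{1 − 21} = 177100560 · 1/1048576 = 11068785/65536.
Numerically: E[X] ≈ 168.8963.

E[X] = C(54,7)·2^(1−C(7,2)) = 11068785/65536 ≈ 168.8963.


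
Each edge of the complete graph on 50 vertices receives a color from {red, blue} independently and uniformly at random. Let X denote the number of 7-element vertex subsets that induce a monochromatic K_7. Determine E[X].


Let X = Σ_S X_S over the C(50, 7) = 99884400 subsets S of size 7, where X_S = 1 if the K_7 on S is monochromatic.
For a fixed S, the K_7 on S has C(7, 2) = 21 edges. P[all 21 edges red] = (1/2)^21, and likewise for blue, so P[monochromatic] = 2·(1/2)^21 = 2^{1 − 21} = 1/1048576.
Summing: E[X] = C(50, 7) · 2^{1 − 21} = 99884400 · 1/1048576 = 6242775/65536.
Numerically: E[X] ≈ 95.257.

E[X] = C(50,7)·2^(1−C(7,2)) = 6242775/65536 ≈ 95.257.


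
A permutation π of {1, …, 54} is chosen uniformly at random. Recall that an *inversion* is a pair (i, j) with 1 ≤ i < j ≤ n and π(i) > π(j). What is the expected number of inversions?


Write X = Σ X_I over the C(54, 2) = 1431 pairs i < j, with X_I the indicator of one inversion.
There are 1431 indicators.
For each fixed pair i < j, the values π(i) and π(j) are two distinct elements of {1, …, 54} in uniformly random order; by symmetry P[π(i) > π(j)] = 1/2.
By linearity: E[X] = 1431 · (1/2) = C(54, 2) · (1/2) = 1431/2 = 1431/2 ≈ 715.50000.

E[X] = 1431/2 = 715.50000.


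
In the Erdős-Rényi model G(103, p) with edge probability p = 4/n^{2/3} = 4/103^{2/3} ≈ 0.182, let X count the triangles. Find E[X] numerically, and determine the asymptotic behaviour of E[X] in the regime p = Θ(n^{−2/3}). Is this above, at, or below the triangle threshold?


Number of potential triangles: C(103, 3) = 176851.
Each occurs with probability p³ ≈ (0.182)³ ≈ 6.032614e-03.
By linearity: E[X] = C(103, 3)·p³ ≈ 176851 · 6.032614e-03 ≈ 1066.8738.
Since α = 2/3 < 1, p = c/n^{2/3} ≫ 1/n is above the triangle threshold p ~ 1/n. Asymptotically E[X] ~ (c³/6)·n^{3(1−α)} = (4³/6)·n^{1} → ∞; triangles are abundant w.h.p.

E[X] ≈ 1066.8738; in regime p = Θ(1/n^{2/3}) E[X] diverges (above the triangle threshold p ~ 1/n).


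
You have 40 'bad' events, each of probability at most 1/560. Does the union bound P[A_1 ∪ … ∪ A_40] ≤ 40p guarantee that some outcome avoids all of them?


Union bound: P[∪_{i=1}^{40} A_i] ≤ Σ_i P[A_i] ≤ 40·p = 40·(1/560) = 1/14.
Numerically: 1/14 ≈ 0.071.
Is 1/14 < 1? YES.
Since P[∪ A_i] ≤ 1/14 < 1, the complement has P[∩ A_i^c] ≥ 1 − 1/14 = 13/14 > 0, so some outcome avoids every A_i.

40·p = 1/14 ≈ 0.071; existence CERTIFIED by the union bound.


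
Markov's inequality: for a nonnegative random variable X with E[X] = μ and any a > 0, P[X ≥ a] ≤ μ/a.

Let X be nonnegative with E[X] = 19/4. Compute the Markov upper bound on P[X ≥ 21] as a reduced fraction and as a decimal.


μ = E[X] = 19/4, a = 21.
Markov: P[X ≥ 21] ≤ μ/a = (19/4)/21 = 19/84.
Numerically: ≈ 0.226.
(Since a = 21 > μ = 4.750, the bound 19/84 is < 1 and informative.)

P[X ≥ 21] ≤ 19/84 ≈ 0.226.


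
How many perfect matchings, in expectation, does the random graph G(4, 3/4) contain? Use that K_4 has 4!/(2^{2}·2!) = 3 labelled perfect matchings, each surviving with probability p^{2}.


K_4 has 4!/(2^{2}·2!) = 3 labelled perfect matchings.
For each such perfect matching H, let X_H = 1 if all 2 edges of H are present in G. Then P[X_H = 1] = p^{2} = (3/4)^{2} = 9/16.
Summing the indicators: E[X] = Σ_H E[X_H] = 3 · p^{2} = 3 · 9/16 = 27/16.
Numerically: E[X] ≈ 1.69.

E[X] = 3 · (3/4)^{2} = 27/16 ≈ 1.69.


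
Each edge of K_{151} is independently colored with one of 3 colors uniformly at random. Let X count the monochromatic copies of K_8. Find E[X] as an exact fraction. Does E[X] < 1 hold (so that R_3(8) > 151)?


E[X] = C(151, 8) · 3^{1 − 28} = 5551321138650 · 3^{−27} = 5551321138650/7625597484987.
As a reduced fraction: E[X] = 616813459850/847288609443 ≈ 0.728.
Is E[X] < 1? YES.
Since E[X] < 1, there exists a 3-coloring of K_{151} with no monochromatic K_8; hence R_3(8) > 151.

E[X] = 616813459850/847288609443 ≈ 0.728; E[X] < 1, so R_3(8) > 151.


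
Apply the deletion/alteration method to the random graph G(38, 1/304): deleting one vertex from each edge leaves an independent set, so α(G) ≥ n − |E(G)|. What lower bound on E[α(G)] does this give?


E[|E(G)|] = C(38, 2)·p = 703 · (1/304) = 37/16.
E[α(G)] ≥ n − E[|E(G)|] = 38 − 37/16 = 571/16.
Numerically: ≈ 35.688.
(This is only a lower bound; the true E[α(G)] may be larger.)

E[α(G)] ≥ 571/16 ≈ 35.688.


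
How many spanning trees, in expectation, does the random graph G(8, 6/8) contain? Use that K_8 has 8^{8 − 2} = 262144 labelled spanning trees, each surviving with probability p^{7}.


K_8 has 8^{8 − 2} = 262144 labelled spanning trees.
For each such spanning tree H, let X_H = 1 if all 7 edges of H are present in G. Then P[X_H = 1] = p^{7} = (3/4)^{7} = 2187/16384.
Summing the indicators: E[X] = Σ_H E[X_H] = 262144 · p^{7} = 262144 · 2187/16384 = 34992.
Numerically: E[X] ≈ 34992.

E[X] = 262144 · (3/4)^{7} = 34992 ≈ 34992.


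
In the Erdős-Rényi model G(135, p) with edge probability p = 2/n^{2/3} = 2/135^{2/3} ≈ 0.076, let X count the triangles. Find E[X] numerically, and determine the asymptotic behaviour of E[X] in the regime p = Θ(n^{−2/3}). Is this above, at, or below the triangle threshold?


Number of potential triangles: C(135, 3) = 400995.
Each occurs with probability p³ ≈ (0.076)³ ≈ 4.38957e-04.
By linearity: E[X] = C(135, 3)·p³ ≈ 400995 · 4.38957e-04 ≈ 176.020.
Since α = 2/3 < 1, p = c/n^{2/3} ≫ 1/n is above the triangle threshold p ~ 1/n. Asymptotically E[X] ~ (c³/6)·n^{3(1−α)} = (2³/6)·n^{1} → ∞; triangles are abundant w.h.p.

E[X] ≈ 176.020; in regime p = Θ(1/n^{2/3}) E[X] diverges (above the triangle threshold p ~ 1/n).


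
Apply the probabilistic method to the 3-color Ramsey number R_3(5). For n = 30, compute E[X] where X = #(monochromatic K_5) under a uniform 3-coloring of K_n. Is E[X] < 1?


E[X] = C(30, 5) · 3^{1 − 10} = 142506 · 3^{−9} = 142506/19683.
As a reduced fraction: E[X] = 5278/729 ≈ 7.24005.
Is E[X] < 1? NO.
Since E[X] ≥ 1, the first-moment bound is inconclusive at n = 30; it does NOT by itself certify R_3(5) > 30.

E[X] = 5278/729 ≈ 7.24005; E[X] ≥ 1; first-moment method inconclusive here.


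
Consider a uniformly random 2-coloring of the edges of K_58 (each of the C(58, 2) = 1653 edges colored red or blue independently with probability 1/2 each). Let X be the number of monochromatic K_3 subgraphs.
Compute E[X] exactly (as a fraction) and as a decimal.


Let X = Σ_S X_S over the C(58, 3) = 30856 subsets S of size 3, where X_S = 1 if the K_3 on S is monochromatic.
For a fixed S, the K_3 on S has C(3, 2) = 3 edges. P[all 3 edges red] = (1/2)^3, and likewise for blue, so P[monochromatic] = 2·(1/2)^3 = 2^{1 − 3} = 1/4.
By linearity: E[X] = C(58, 3) · 2^{1 − 3} = 30856 · 1/4 = 7714.
Numerically: E[X] ≈ 7714.000000.

E[X] = C(58,3)·2^(1−C(3,2)) = 7714 ≈ 7714.000000.


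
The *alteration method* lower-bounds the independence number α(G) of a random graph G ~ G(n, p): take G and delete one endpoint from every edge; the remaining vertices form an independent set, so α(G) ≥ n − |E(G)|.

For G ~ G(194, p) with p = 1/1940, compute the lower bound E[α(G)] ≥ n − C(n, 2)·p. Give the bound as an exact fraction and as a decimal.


E[|E(G)|] = C(194, 2)·p = 18721 · (1/1940) = 193/20.
E[α(G)] ≥ n − E[|E(G)|] = 194 − 193/20 = 3687/20.
Numerically: ≈ 184.350000.
(This is only a lower bound; the true E[α(G)] may be larger.)

E[α(G)] ≥ 3687/20 ≈ 184.350000.


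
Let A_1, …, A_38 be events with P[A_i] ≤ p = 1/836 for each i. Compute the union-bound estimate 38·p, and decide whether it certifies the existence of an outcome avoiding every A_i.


Union bound: P[∪_{i=1}^{38} A_i] ≤ Σ_i P[A_i] ≤ 38·p = 38·(1/836) = 1/22.
Numerically: 1/22 ≈ 0.0454545.
Is 1/22 < 1? YES.
Since P[∪ A_i] ≤ 1/22 < 1, the complement has P[∩ A_i^c] ≥ 1 − 1/22 = 21/22 > 0, so some outcome avoids every A_i.

38·p = 1/22 ≈ 0.0454545; existence CERTIFIED by the union bound.
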